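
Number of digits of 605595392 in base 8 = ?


605595392 in base 8 = 4406123400
Number of digits = 10

10 digits (base 8)


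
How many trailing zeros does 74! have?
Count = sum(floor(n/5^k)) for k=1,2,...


floor(74/5) = 14
floor(74/25) = 2
Total = 16

16 trailing zeros


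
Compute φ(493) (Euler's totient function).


493 = 17 × 29
Prime factors: 17, 29
φ(493) = 493 × (1-1/17) × (1-1/29)
= 493 × 16/17 × 28/29 = 448

φ(493) = 448


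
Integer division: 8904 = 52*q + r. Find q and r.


8904 = 52 * 171 + 12
Check: 8892 + 12 = 8904

q = 171, r = 12


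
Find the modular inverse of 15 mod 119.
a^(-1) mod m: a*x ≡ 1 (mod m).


Use the extended Euclidean algorithm on (119, 15); each row r = 119*s + 15*t:
r=119, s=1, t=0
r=15, s=0, t=1
q=7: r=14, s=1, t=-7   [119*(1) + 15*(-7) = 14]
q=1: r=1, s=-1, t=8   [119*(-1) + 15*(8) = 1]
q=14: r=0, s=15, t=-119   [119*(15) + 15*(-119) = 0]
GCD = 1 with t = 8, so 15*(8) ≡ 1 (mod 119)
Inverse = 8 mod 119 = 8
Check: 15 * 8 = 120 ≡ 1 (mod 119)

15^(-1) ≡ 8 (mod 119)


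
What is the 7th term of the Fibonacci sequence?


Sequence: 1, 1, 2, 3, 5, 8, 13
F(7) = 13


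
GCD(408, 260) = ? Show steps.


408 = 1 * 260 + 148
260 = 1 * 148 + 112
148 = 1 * 112 + 36
112 = 3 * 36 + 4
36 = 9 * 4 + 0
GCD = 4


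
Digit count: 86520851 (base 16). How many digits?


86520851 in base 16 = 5283413
Number of digits = 7

7 digits (base 16)


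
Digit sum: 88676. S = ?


8 + 8 + 6 + 7 + 6 = 35


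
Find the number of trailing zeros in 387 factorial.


floor(387/5) = 77
floor(387/25) = 15
floor(387/125) = 3
Total = 95

95 trailing zeros


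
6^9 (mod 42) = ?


6^1 mod 42 = 6
6^2 mod 42 = 36
6^3 mod 42 = 6
6^4 mod 42 = 36
6^5 mod 42 = 6
6^6 mod 42 = 36
6^7 mod 42 = 6
6^8 mod 42 = 36
6^9 mod 42 = 6


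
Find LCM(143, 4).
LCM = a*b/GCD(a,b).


GCD(143, 4) = 1
LCM = 143*4/1 = 572/1 = 572

LCM = 572


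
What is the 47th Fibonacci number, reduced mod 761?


F(k) mod 761 for k=1..47:
1, 1, 2, 3, 5, 8, 13, 21, 34, 55, 89, 144, 233, 377, 610, 226, 75, 301, 376, 677, 292, 208, 500, 708, 447, 394, 80, 474, 554, 267, 60, 327, 387, 714, 340, 293, 633, 165, 37, 202, 239, 441, 680, 360, 279, 639, 157
F(47) mod 761 = 157


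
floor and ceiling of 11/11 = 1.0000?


11/11 = 1.0000
floor = 1
ceil = 1

floor = 1, ceil = 1


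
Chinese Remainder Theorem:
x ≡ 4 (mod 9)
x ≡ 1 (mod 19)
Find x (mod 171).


M = 9*19 = 171
M1 = M/9 = 19, M2 = M/19 = 9
M1^(-1) mod 9 = 1, M2^(-1) mod 19 = 17
x = 4*19*1 + 1*9*17 = 229
229 mod 171 = 58
Check: 58 mod 9 = 4 ✓, 58 mod 19 = 1 ✓

x ≡ 58 (mod 171)


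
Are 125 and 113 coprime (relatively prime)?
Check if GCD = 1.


Euclidean algorithm:
125 = 1 * 113 + 12
113 = 9 * 12 + 5
12 = 2 * 5 + 2
5 = 2 * 2 + 1
2 = 2 * 1 + 0
GCD(125, 113) = 1

Yes, coprime (GCD = 1)


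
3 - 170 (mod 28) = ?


3 - 170 = -167
-167 mod 28 = 1


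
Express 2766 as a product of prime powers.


2766 / 2 = 1383
1383 / 3 = 461
461 / 461 = 1
2766 = 2 × 3 × 461


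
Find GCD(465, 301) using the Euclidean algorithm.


465 = 1 * 301 + 164
301 = 1 * 164 + 137
164 = 1 * 137 + 27
137 = 5 * 27 + 2
27 = 13 * 2 + 1
2 = 2 * 1 + 0
GCD = 1


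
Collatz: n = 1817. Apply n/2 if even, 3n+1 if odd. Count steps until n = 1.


1817 → 5452 → 2726 → 1363 → 4090 → 2045 → 6136 → 3068 → 1534 → 767 → 2302 → 1151 → 3454 → 1727 → 5182 → 2591 → 7774 → 3887 → 11662 → 5831 → 17494 → 8747 → 26242 → 13121 → 39364 → 19682 → 9841 → 29524 → 14762 → 7381 → 22144 → 11072 → 5536 → 2768 → 1384 → 692 → 346 → 173 → 520 → 260 → 130 → 65 → 196 → 98 → 49 → 148 → 74 → 37 → 112 → 56 → 28 → 14 → 7 → 22 → 11 → 34 → 17 → 52 → 26 → 13 → 40 → 20 → 10 → 5 → 16 → 8 → 4 → 2 → 1
Total steps = 68

68 steps


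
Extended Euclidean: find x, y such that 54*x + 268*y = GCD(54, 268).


Tabular extended Euclidean (each row: r = 54*s + 268*t):
r=54, s=1, t=0
r=268, s=0, t=1
q=0: r=54, s=1, t=0   [54*(1) + 268*(0) = 54]
q=4: r=52, s=-4, t=1   [54*(-4) + 268*(1) = 52]
q=1: r=2, s=5, t=-1   [54*(5) + 268*(-1) = 2]
q=26: r=0, s=-134, t=27   [54*(-134) + 268*(27) = 0]
GCD = 2; from the row with r=2: x=5, y=-1
Check: 54*(5) + 268*(-1) = 270 - 268 = 2

GCD = 2, x = 5, y = -1


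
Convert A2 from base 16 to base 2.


A2 (base 16) = 162 (decimal)
162 (decimal) = 10100010 (base 2)


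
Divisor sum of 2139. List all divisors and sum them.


Divisors of 2139: 1, 3, 23, 31, 69, 93, 713, 2139
Sum = 1 + 3 + 23 + 31 + 69 + 93 + 713 + 2139 = 3072

σ(2139) = 3072


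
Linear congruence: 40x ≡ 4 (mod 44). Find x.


GCD(40, 44) = 4 divides 4
Divide: 10x ≡ 1 (mod 11)
x ≡ 10 (mod 11)


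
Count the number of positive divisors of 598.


598 = 2^1 × 13^1 × 23^1
d(598) = (1+1) × (1+1) × (1+1) = 8

8 divisors


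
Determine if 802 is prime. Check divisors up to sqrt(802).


802 / 2 = 401 (exact division)
802 is NOT prime.

No, 802 is not prime


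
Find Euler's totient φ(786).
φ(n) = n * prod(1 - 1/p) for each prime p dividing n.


786 = 2 × 3 × 131
Prime factors: 2, 3, 131
φ(786) = 786 × (1-1/2) × (1-1/3) × (1-1/131)
= 786 × 1/2 × 2/3 × 130/131 = 260

φ(786) = 260


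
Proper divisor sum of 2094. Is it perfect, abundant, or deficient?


Proper divisors: 1, 2, 3, 6, 349, 698, 1047
Sum = 1 + 2 + 3 + 6 + 349 + 698 + 1047 = 2106
2106 > 2094 → abundant

s(2094) = 2106 (abundant)


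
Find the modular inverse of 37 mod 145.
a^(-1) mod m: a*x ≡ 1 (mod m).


Use the extended Euclidean algorithm on (145, 37); each row r = 145*s + 37*t:
r=145, s=1, t=0
r=37, s=0, t=1
q=3: r=34, s=1, t=-3   [145*(1) + 37*(-3) = 34]
q=1: r=3, s=-1, t=4   [145*(-1) + 37*(4) = 3]
q=11: r=1, s=12, t=-47   [145*(12) + 37*(-47) = 1]
q=3: r=0, s=-37, t=145   [145*(-37) + 37*(145) = 0]
GCD = 1 with t = -47, so 37*(-47) ≡ 1 (mod 145)
Inverse = -47 mod 145 = 98
Check: 37 * 98 = 3626 ≡ 1 (mod 145)

37^(-1) ≡ 98 (mod 145)


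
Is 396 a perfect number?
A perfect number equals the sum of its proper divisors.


Proper divisors of 396: 1, 2, 3, 4, 6, 9, 11, 12, 18, 22, 33, 36, 44, 66, 99, 132, 198
Sum = 1 + 2 + 3 + 4 + 6 + 9 + 11 + 12 + 18 + 22 + 33 + 36 + 44 + 66 + 99 + 132 + 198 = 696

No, 396 is not perfect (696 ≠ 396)


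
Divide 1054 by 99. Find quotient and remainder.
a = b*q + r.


1054 = 99 * 10 + 64
Check: 990 + 64 = 1054

q = 10, r = 64


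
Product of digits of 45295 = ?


4 × 5 × 2 × 9 × 5 = 1800


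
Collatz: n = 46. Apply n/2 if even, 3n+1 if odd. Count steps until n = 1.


46 → 23 → 70 → 35 → 106 → 53 → 160 → 80 → 40 → 20 → 10 → 5 → 16 → 8 → 4 → 2 → 1
Total steps = 16

16 steps


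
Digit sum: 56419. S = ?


5 + 6 + 4 + 1 + 9 = 25


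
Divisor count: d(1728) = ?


1728 = 2^6 × 3^3
d(1728) = (6+1) × (3+1) = 28

28 divisors


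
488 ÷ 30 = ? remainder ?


488 = 30 * 16 + 8
Check: 480 + 8 = 488

q = 16, r = 8


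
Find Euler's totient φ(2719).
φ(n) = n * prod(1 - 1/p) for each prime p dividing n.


2719 = 2719
Prime factors: 2719
φ(2719) = 2719 × (1-1/2719)
= 2719 × 2718/2719 = 2718

φ(2719) = 2718


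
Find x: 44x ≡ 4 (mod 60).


GCD(44, 60) = 4 divides 4
Divide: 11x ≡ 1 (mod 15)
x ≡ 11 (mod 15)


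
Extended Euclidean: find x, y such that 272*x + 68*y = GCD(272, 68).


Tabular extended Euclidean (each row: r = 272*s + 68*t):
r=272, s=1, t=0
r=68, s=0, t=1
q=4: r=0, s=1, t=-4   [272*(1) + 68*(-4) = 0]
GCD = 68; from the row with r=68: x=0, y=1
Check: 272*(0) + 68*(1) = 0 + 68 = 68

GCD = 68, x = 0, y = 1


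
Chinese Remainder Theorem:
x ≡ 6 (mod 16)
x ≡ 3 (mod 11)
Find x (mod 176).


M = 16*11 = 176
M1 = M/16 = 11, M2 = M/11 = 16
M1^(-1) mod 16 = 3, M2^(-1) mod 11 = 9
x = 6*11*3 + 3*16*9 = 630
630 mod 176 = 102
Check: 102 mod 16 = 6 ✓, 102 mod 11 = 3 ✓

x ≡ 102 (mod 176)


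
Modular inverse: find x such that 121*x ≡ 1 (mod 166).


Use the extended Euclidean algorithm on (166, 121); each row r = 166*s + 121*t:
r=166, s=1, t=0
r=121, s=0, t=1
q=1: r=45, s=1, t=-1   [166*(1) + 121*(-1) = 45]
q=2: r=31, s=-2, t=3   [166*(-2) + 121*(3) = 31]
q=1: r=14, s=3, t=-4   [166*(3) + 121*(-4) = 14]
q=2: r=3, s=-8, t=11   [166*(-8) + 121*(11) = 3]
q=4: r=2, s=35, t=-48   [166*(35) + 121*(-48) = 2]
q=1: r=1, s=-43, t=59   [166*(-43) + 121*(59) = 1]
q=2: r=0, s=121, t=-166   [166*(121) + 121*(-166) = 0]
GCD = 1 with t = 59, so 121*(59) ≡ 1 (mod 166)
Inverse = 59 mod 166 = 59
Check: 121 * 59 = 7139 ≡ 1 (mod 166)

121^(-1) ≡ 59 (mod 166)


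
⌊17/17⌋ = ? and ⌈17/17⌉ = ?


17/17 = 1.0000
floor = 1
ceil = 1

floor = 1, ceil = 1


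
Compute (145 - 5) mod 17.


145 - 5 = 140
140 mod 17 = 4


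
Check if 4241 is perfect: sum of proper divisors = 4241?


Proper divisors of 4241: 1
Sum = 1 = 1

No, 4241 is not perfect (1 ≠ 4241)


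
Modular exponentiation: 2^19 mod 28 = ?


2^1 mod 28 = 2
2^2 mod 28 = 4
2^3 mod 28 = 8
2^4 mod 28 = 16
2^5 mod 28 = 4
2^6 mod 28 = 8
2^7 mod 28 = 16
2^8 mod 28 = 4
2^9 mod 28 = 8
2^10 mod 28 = 16
2^11 mod 28 = 4
2^12 mod 28 = 8
2^13 mod 28 = 16
2^14 mod 28 = 4
2^15 mod 28 = 8
2^16 mod 28 = 16
2^17 mod 28 = 4
2^18 mod 28 = 8
2^19 mod 28 = 16


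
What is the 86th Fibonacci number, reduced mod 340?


F(k) mod 340 for k=1..86:
1, 1, 2, 3, 5, 8, 13, 21, 34, 55, 89, 144, 233, 37, 270, 307, 237, 204, 101, 305, 66, 31, 97, 128, 225, 13, 238, 251, 149, 60, 209, 269, 138, 67, 205, 272, 137, 69, 206, 275, 141, 76, 217, 293, 170, 123, 293, 76, 29, 105, 134, 239, 33, 272, 305, 237, 202, 99, 301, 60, 21, 81, 102, 183, 285, 128, 73, 201, 274, 135, 69, 204, 273, 137, 70, 207, 277, 144, 81, 225, 306, 191, 157, 8, 165, 173
F(86) mod 340 = 173


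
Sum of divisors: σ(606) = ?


Divisors of 606: 1, 2, 3, 6, 101, 202, 303, 606
Sum = 1 + 2 + 3 + 6 + 101 + 202 + 303 + 606 = 1224

σ(606) = 1224


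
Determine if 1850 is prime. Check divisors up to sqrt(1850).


1850 / 2 = 925 (exact division)
1850 is NOT prime.

No, 1850 is not prime


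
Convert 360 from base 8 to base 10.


360 (base 8) = 240 (decimal)
240 (decimal) = 240 (base 10)


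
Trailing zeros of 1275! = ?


floor(1275/5) = 255
floor(1275/25) = 51
floor(1275/125) = 10
floor(1275/625) = 2
Total = 318

318 trailing zeros


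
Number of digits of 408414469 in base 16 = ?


408414469 in base 16 = 1857E905
Number of digits = 8

8 digits (base 16)


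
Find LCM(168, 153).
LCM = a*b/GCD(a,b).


GCD(168, 153) = 3
LCM = 168*153/3 = 25704/3 = 8568

LCM = 8568


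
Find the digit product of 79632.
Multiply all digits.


7 × 9 × 6 × 3 × 2 = 2268


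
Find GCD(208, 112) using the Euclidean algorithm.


208 = 1 * 112 + 96
112 = 1 * 96 + 16
96 = 6 * 16 + 0
GCD = 16


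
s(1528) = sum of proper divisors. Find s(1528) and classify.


Proper divisors: 1, 2, 4, 8, 191, 382, 764
Sum = 1 + 2 + 4 + 8 + 191 + 382 + 764 = 1352
1352 < 1528 → deficient

s(1528) = 1352 (deficient)


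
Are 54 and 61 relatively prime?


Euclidean algorithm:
61 = 1 * 54 + 7
54 = 7 * 7 + 5
7 = 1 * 5 + 2
5 = 2 * 2 + 1
2 = 2 * 1 + 0
GCD(54, 61) = 1

Yes, coprime (GCD = 1)


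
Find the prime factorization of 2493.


2493 / 3 = 831
831 / 3 = 277
277 / 277 = 1
2493 = 3^2 × 277


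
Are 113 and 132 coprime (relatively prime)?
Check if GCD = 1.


Euclidean algorithm:
132 = 1 * 113 + 19
113 = 5 * 19 + 18
19 = 1 * 18 + 1
18 = 18 * 1 + 0
GCD(113, 132) = 1

Yes, coprime (GCD = 1)


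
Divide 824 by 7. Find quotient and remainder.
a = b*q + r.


824 = 7 * 117 + 5
Check: 819 + 5 = 824

q = 117, r = 5


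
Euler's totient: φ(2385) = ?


2385 = 3^2 × 5 × 53
Prime factors: 3, 5, 53
φ(2385) = 2385 × (1-1/3) × (1-1/5) × (1-1/53)
= 2385 × 2/3 × 4/5 × 52/53 = 1248

φ(2385) = 1248


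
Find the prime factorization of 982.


982 / 2 = 491
491 / 491 = 1
982 = 2 × 491


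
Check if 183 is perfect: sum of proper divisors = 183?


Proper divisors of 183: 1, 3, 61
Sum = 1 + 3 + 61 = 65

No, 183 is not perfect (65 ≠ 183)


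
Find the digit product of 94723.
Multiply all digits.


9 × 4 × 7 × 2 × 3 = 1512


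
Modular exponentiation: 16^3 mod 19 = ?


16^1 mod 19 = 16
16^2 mod 19 = 9
16^3 mod 19 = 11


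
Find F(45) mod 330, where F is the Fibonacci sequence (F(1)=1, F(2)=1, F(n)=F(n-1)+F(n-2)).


F(k) mod 330 for k=1..45:
1, 1, 2, 3, 5, 8, 13, 21, 34, 55, 89, 144, 233, 47, 280, 327, 277, 274, 221, 165, 56, 221, 277, 168, 115, 283, 68, 21, 89, 110, 199, 309, 178, 157, 5, 162, 167, 329, 166, 165, 1, 166, 167, 3, 170
F(45) mod 330 = 170


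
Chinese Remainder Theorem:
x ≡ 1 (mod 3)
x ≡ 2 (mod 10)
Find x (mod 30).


M = 3*10 = 30
M1 = M/3 = 10, M2 = M/10 = 3
M1^(-1) mod 3 = 1, M2^(-1) mod 10 = 7
x = 1*10*1 + 2*3*7 = 52
52 mod 30 = 22
Check: 22 mod 3 = 1 ✓, 22 mod 10 = 2 ✓

x ≡ 22 (mod 30)


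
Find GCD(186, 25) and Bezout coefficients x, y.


Tabular extended Euclidean (each row: r = 186*s + 25*t):
r=186, s=1, t=0
r=25, s=0, t=1
q=7: r=11, s=1, t=-7   [186*(1) + 25*(-7) = 11]
q=2: r=3, s=-2, t=15   [186*(-2) + 25*(15) = 3]
q=3: r=2, s=7, t=-52   [186*(7) + 25*(-52) = 2]
q=1: r=1, s=-9, t=67   [186*(-9) + 25*(67) = 1]
q=2: r=0, s=25, t=-186   [186*(25) + 25*(-186) = 0]
GCD = 1; from the row with r=1: x=-9, y=67
Check: 186*(-9) + 25*(67) = -1674 + 1675 = 1

GCD = 1, x = -9, y = 67


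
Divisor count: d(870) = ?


870 = 2^1 × 3^1 × 5^1 × 29^1
d(870) = (1+1) × (1+1) × (1+1) × (1+1) = 16

16 divisors


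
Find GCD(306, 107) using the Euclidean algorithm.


306 = 2 * 107 + 92
107 = 1 * 92 + 15
92 = 6 * 15 + 2
15 = 7 * 2 + 1
2 = 2 * 1 + 0
GCD = 1


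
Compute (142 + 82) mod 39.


142 + 82 = 224
224 mod 39 = 29


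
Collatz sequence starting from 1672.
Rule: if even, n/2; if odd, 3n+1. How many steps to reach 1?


1672 → 836 → 418 → 209 → 628 → 314 → 157 → 472 → 236 → 118 → 59 → 178 → 89 → 268 → 134 → 67 → 202 → 101 → 304 → 152 → 76 → 38 → 19 → 58 → 29 → 88 → 44 → 22 → 11 → 34 → 17 → 52 → 26 → 13 → 40 → 20 → 10 → 5 → 16 → 8 → 4 → 2 → 1
Total steps = 42

42 steps


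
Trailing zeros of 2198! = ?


floor(2198/5) = 439
floor(2198/25) = 87
floor(2198/125) = 17
floor(2198/625) = 3
Total = 546

546 trailing zeros


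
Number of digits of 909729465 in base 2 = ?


909729465 in base 2 = 110110001110010101111010111001
Number of digits = 30

30 digits (base 2)


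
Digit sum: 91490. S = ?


9 + 1 + 4 + 9 + 0 = 23


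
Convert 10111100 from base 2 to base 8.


10111100 (base 2) = 188 (decimal)
188 (decimal) = 274 (base 8)


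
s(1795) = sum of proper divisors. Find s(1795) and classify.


Proper divisors: 1, 5, 359
Sum = 1 + 5 + 359 = 365
365 < 1795 → deficient

s(1795) = 365 (deficient)


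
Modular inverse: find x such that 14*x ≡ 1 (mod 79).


Use the extended Euclidean algorithm on (79, 14); each row r = 79*s + 14*t:
r=79, s=1, t=0
r=14, s=0, t=1
q=5: r=9, s=1, t=-5   [79*(1) + 14*(-5) = 9]
q=1: r=5, s=-1, t=6   [79*(-1) + 14*(6) = 5]
q=1: r=4, s=2, t=-11   [79*(2) + 14*(-11) = 4]
q=1: r=1, s=-3, t=17   [79*(-3) + 14*(17) = 1]
q=4: r=0, s=14, t=-79   [79*(14) + 14*(-79) = 0]
GCD = 1 with t = 17, so 14*(17) ≡ 1 (mod 79)
Inverse = 17 mod 79 = 17
Check: 14 * 17 = 238 ≡ 1 (mod 79)

14^(-1) ≡ 17 (mod 79)


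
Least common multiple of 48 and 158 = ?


GCD(48, 158) = 2
LCM = 48*158/2 = 7584/2 = 3792

LCM = 3792


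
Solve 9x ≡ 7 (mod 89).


GCD(9, 89) = 1, unique solution
a^(-1) mod 89 = 10
x = 10 * 7 mod 89 = 70

x ≡ 70 (mod 89)


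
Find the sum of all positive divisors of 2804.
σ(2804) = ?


Divisors of 2804: 1, 2, 4, 701, 1402, 2804
Sum = 1 + 2 + 4 + 701 + 1402 + 2804 = 4914

σ(2804) = 4914


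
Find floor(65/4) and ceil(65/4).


65/4 = 16.2500
floor = 16
ceil = 17

floor = 16, ceil = 17


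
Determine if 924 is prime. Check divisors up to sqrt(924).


924 / 2 = 462 (exact division)
924 is NOT prime.

No, 924 is not prime


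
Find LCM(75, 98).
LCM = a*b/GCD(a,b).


GCD(75, 98) = 1
LCM = 75*98/1 = 7350/1 = 7350

LCM = 7350


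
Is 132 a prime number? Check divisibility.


132 / 2 = 66 (exact division)
132 is NOT prime.

No, 132 is not prime


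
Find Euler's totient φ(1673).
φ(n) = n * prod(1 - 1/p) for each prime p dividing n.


1673 = 7 × 239
Prime factors: 7, 239
φ(1673) = 1673 × (1-1/7) × (1-1/239)
= 1673 × 6/7 × 238/239 = 1428

φ(1673) = 1428


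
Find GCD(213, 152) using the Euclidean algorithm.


213 = 1 * 152 + 61
152 = 2 * 61 + 30
61 = 2 * 30 + 1
30 = 30 * 1 + 0
GCD = 1


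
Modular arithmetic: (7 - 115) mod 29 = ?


7 - 115 = -108
-108 mod 29 = 8


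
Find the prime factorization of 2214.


2214 / 2 = 1107
1107 / 3 = 369
369 / 3 = 123
123 / 3 = 41
41 / 41 = 1
2214 = 2 × 3^3 × 41


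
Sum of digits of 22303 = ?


2 + 2 + 3 + 0 + 3 = 10


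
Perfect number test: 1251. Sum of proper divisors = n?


Proper divisors of 1251: 1, 3, 9, 139, 417
Sum = 1 + 3 + 9 + 139 + 417 = 569

No, 1251 is not perfect (569 ≠ 1251)


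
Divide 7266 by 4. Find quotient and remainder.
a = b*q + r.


7266 = 4 * 1816 + 2
Check: 7264 + 2 = 7266

q = 1816, r = 2


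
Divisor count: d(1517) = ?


1517 = 37^1 × 41^1
d(1517) = (1+1) × (1+1) = 4

4 divisors


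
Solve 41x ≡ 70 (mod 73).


GCD(41, 73) = 1, unique solution
a^(-1) mod 73 = 57
x = 57 * 70 mod 73 = 48

x ≡ 48 (mod 73)


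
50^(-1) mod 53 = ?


Use the extended Euclidean algorithm on (53, 50); each row r = 53*s + 50*t:
r=53, s=1, t=0
r=50, s=0, t=1
q=1: r=3, s=1, t=-1   [53*(1) + 50*(-1) = 3]
q=16: r=2, s=-16, t=17   [53*(-16) + 50*(17) = 2]
q=1: r=1, s=17, t=-18   [53*(17) + 50*(-18) = 1]
q=2: r=0, s=-50, t=53   [53*(-50) + 50*(53) = 0]
GCD = 1 with t = -18, so 50*(-18) ≡ 1 (mod 53)
Inverse = -18 mod 53 = 35
Check: 50 * 35 = 1750 ≡ 1 (mod 53)

50^(-1) ≡ 35 (mod 53)


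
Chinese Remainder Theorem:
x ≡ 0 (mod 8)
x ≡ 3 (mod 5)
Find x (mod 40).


M = 8*5 = 40
M1 = M/8 = 5, M2 = M/5 = 8
M1^(-1) mod 8 = 5, M2^(-1) mod 5 = 2
x = 0*5*5 + 3*8*2 = 48
48 mod 40 = 8
Check: 8 mod 8 = 0 ✓, 8 mod 5 = 3 ✓

x ≡ 8 (mod 40)


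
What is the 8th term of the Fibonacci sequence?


Sequence: 1, 1, 2, 3, 5, 8, 13, 21
F(8) = 21


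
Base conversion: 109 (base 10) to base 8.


109 (base 10) = 109 (decimal)
109 (decimal) = 155 (base 8)


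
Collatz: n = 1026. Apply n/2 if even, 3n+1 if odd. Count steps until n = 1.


1026 → 513 → 1540 → 770 → 385 → 1156 → 578 → 289 → 868 → 434 → 217 → 652 → 326 → 163 → 490 → 245 → 736 → 368 → 184 → 92 → 46 → 23 → 70 → 35 → 106 → 53 → 160 → 80 → 40 → 20 → 10 → 5 → 16 → 8 → 4 → 2 → 1
Total steps = 36

36 steps


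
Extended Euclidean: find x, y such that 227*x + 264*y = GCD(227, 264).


Tabular extended Euclidean (each row: r = 227*s + 264*t):
r=227, s=1, t=0
r=264, s=0, t=1
q=0: r=227, s=1, t=0   [227*(1) + 264*(0) = 227]
q=1: r=37, s=-1, t=1   [227*(-1) + 264*(1) = 37]
q=6: r=5, s=7, t=-6   [227*(7) + 264*(-6) = 5]
q=7: r=2, s=-50, t=43   [227*(-50) + 264*(43) = 2]
q=2: r=1, s=107, t=-92   [227*(107) + 264*(-92) = 1]
q=2: r=0, s=-264, t=227   [227*(-264) + 264*(227) = 0]
GCD = 1; from the row with r=1: x=107, y=-92
Check: 227*(107) + 264*(-92) = 24289 - 24288 = 1

GCD = 1, x = 107, y = -92


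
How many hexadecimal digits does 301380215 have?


301380215 in base 16 = 11F6B277
Number of digits = 8

8 digits (base 16)


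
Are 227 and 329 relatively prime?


Euclidean algorithm:
329 = 1 * 227 + 102
227 = 2 * 102 + 23
102 = 4 * 23 + 10
23 = 2 * 10 + 3
10 = 3 * 3 + 1
3 = 3 * 1 + 0
GCD(227, 329) = 1

Yes, coprime (GCD = 1)


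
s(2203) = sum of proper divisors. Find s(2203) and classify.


Proper divisors: 1
Sum = 1 = 1
1 < 2203 → deficient

s(2203) = 1 (deficient)


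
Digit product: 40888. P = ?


4 × 0 × 8 × 8 × 8 = 0


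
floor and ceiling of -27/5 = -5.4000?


-27/5 = -5.4000
floor = -6
ceil = -5

floor = -6, ceil = -5


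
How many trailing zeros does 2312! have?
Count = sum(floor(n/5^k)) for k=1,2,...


floor(2312/5) = 462
floor(2312/25) = 92
floor(2312/125) = 18
floor(2312/625) = 3
Total = 575

575 trailing zeros


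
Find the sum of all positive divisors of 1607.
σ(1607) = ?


Divisors of 1607: 1, 1607
Sum = 1 + 1607 = 1608

σ(1607) = 1608


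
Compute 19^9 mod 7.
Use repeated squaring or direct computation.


19^1 mod 7 = 5
19^2 mod 7 = 4
19^3 mod 7 = 6
19^4 mod 7 = 2
19^5 mod 7 = 3
19^6 mod 7 = 1
19^7 mod 7 = 5
19^8 mod 7 = 4
19^9 mod 7 = 6


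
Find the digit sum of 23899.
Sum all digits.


2 + 3 + 8 + 9 + 9 = 31


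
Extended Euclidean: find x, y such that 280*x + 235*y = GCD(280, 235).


Tabular extended Euclidean (each row: r = 280*s + 235*t):
r=280, s=1, t=0
r=235, s=0, t=1
q=1: r=45, s=1, t=-1   [280*(1) + 235*(-1) = 45]
q=5: r=10, s=-5, t=6   [280*(-5) + 235*(6) = 10]
q=4: r=5, s=21, t=-25   [280*(21) + 235*(-25) = 5]
q=2: r=0, s=-47, t=56   [280*(-47) + 235*(56) = 0]
GCD = 5; from the row with r=5: x=21, y=-25
Check: 280*(21) + 235*(-25) = 5880 - 5875 = 5

GCD = 5, x = 21, y = -25


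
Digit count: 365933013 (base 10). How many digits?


365933013 has 9 digits in base 10
floor(log10(365933013)) + 1 = floor(8.5634) + 1 = 9

9 digits (base 10)


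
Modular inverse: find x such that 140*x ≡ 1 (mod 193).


Use the extended Euclidean algorithm on (193, 140); each row r = 193*s + 140*t:
r=193, s=1, t=0
r=140, s=0, t=1
q=1: r=53, s=1, t=-1   [193*(1) + 140*(-1) = 53]
q=2: r=34, s=-2, t=3   [193*(-2) + 140*(3) = 34]
q=1: r=19, s=3, t=-4   [193*(3) + 140*(-4) = 19]
q=1: r=15, s=-5, t=7   [193*(-5) + 140*(7) = 15]
q=1: r=4, s=8, t=-11   [193*(8) + 140*(-11) = 4]
q=3: r=3, s=-29, t=40   [193*(-29) + 140*(40) = 3]
q=1: r=1, s=37, t=-51   [193*(37) + 140*(-51) = 1]
q=3: r=0, s=-140, t=193   [193*(-140) + 140*(193) = 0]
GCD = 1 with t = -51, so 140*(-51) ≡ 1 (mod 193)
Inverse = -51 mod 193 = 142
Check: 140 * 142 = 19880 ≡ 1 (mod 193)

140^(-1) ≡ 142 (mod 193)


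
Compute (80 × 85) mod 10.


80 × 85 = 6800
6800 mod 10 = 0


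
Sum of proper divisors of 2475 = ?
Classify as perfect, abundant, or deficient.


Proper divisors: 1, 3, 5, 9, 11, 15, 25, 33, 45, 55, 75, 99, 165, 225, 275, 495, 825
Sum = 1 + 3 + 5 + 9 + 11 + 15 + 25 + 33 + 45 + 55 + 75 + 99 + 165 + 225 + 275 + 495 + 825 = 2361
2361 < 2475 → deficient

s(2475) = 2361 (deficient)


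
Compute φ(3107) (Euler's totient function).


3107 = 13 × 239
Prime factors: 13, 239
φ(3107) = 3107 × (1-1/13) × (1-1/239)
= 3107 × 12/13 × 238/239 = 2856

φ(3107) = 2856


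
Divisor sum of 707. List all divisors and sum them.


Divisors of 707: 1, 7, 101, 707
Sum = 1 + 7 + 101 + 707 = 816

σ(707) = 816


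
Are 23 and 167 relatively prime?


Euclidean algorithm:
167 = 7 * 23 + 6
23 = 3 * 6 + 5
6 = 1 * 5 + 1
5 = 5 * 1 + 0
GCD(23, 167) = 1

Yes, coprime (GCD = 1)


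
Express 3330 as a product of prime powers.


3330 / 2 = 1665
1665 / 3 = 555
555 / 3 = 185
185 / 5 = 37
37 / 37 = 1
3330 = 2 × 3^2 × 5 × 37


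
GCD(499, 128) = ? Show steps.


499 = 3 * 128 + 115
128 = 1 * 115 + 13
115 = 8 * 13 + 11
13 = 1 * 11 + 2
11 = 5 * 2 + 1
2 = 2 * 1 + 0
GCD = 1


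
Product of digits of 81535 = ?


8 × 1 × 5 × 3 × 5 = 600


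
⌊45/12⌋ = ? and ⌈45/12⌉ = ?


45/12 = 3.7500
floor = 3
ceil = 4

floor = 3, ceil = 4


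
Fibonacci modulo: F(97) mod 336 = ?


F(k) mod 336 for k=1..97:
1, 1, 2, 3, 5, 8, 13, 21, 34, 55, 89, 144, 233, 41, 274, 315, 253, 232, 149, 45, 194, 239, 97, 0, 97, 97, 194, 291, 149, 104, 253, 21, 274, 295, 233, 192, 89, 281, 34, 315, 13, 328, 5, 333, 2, 335, 1, 0, 1, 1, 2, 3, 5, 8, 13, 21, 34, 55, 89, 144, 233, 41, 274, 315, 253, 232, 149, 45, 194, 239, 97, 0, 97, 97, 194, 291, 149, 104, 253, 21, 274, 295, 233, 192, 89, 281, 34, 315, 13, 328, 5, 333, 2, 335, 1, 0, 1
F(97) mod 336 = 1


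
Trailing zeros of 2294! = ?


floor(2294/5) = 458
floor(2294/25) = 91
floor(2294/125) = 18
floor(2294/625) = 3
Total = 570

570 trailing zeros


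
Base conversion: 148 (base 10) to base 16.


148 (base 10) = 148 (decimal)
148 (decimal) = 94 (base 16)


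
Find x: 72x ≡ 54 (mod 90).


GCD(72, 90) = 18 divides 54
Divide: 4x ≡ 3 (mod 5)
x ≡ 2 (mod 5)


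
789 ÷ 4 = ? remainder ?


789 = 4 * 197 + 1
Check: 788 + 1 = 789

q = 197, r = 1


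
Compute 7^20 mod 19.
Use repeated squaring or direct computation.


7^1 mod 19 = 7
7^2 mod 19 = 11
7^3 mod 19 = 1
7^4 mod 19 = 7
7^5 mod 19 = 11
7^6 mod 19 = 1
7^7 mod 19 = 7
7^8 mod 19 = 11
7^9 mod 19 = 1
7^10 mod 19 = 7
7^11 mod 19 = 11
7^12 mod 19 = 1
7^13 mod 19 = 7
7^14 mod 19 = 11
7^15 mod 19 = 1
7^16 mod 19 = 7
7^17 mod 19 = 11
7^18 mod 19 = 1
7^19 mod 19 = 7
7^20 mod 19 = 11


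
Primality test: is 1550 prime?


1550 / 2 = 775 (exact division)
1550 is NOT prime.

No, 1550 is not prime


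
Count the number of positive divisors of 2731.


2731 = 2731^1
d(2731) = (1+1) = 2

2 divisors


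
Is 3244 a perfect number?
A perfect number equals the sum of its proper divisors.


Proper divisors of 3244: 1, 2, 4, 811, 1622
Sum = 1 + 2 + 4 + 811 + 1622 = 2440

No, 3244 is not perfect (2440 ≠ 3244)


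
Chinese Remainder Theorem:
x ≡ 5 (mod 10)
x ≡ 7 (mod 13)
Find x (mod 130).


M = 10*13 = 130
M1 = M/10 = 13, M2 = M/13 = 10
M1^(-1) mod 10 = 7, M2^(-1) mod 13 = 4
x = 5*13*7 + 7*10*4 = 735
735 mod 130 = 85
Check: 85 mod 10 = 5 ✓, 85 mod 13 = 7 ✓

x ≡ 85 (mod 130)


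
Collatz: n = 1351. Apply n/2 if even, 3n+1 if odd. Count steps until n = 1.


1351 → 4054 → 2027 → 6082 → 3041 → 9124 → 4562 → 2281 → 6844 → 3422 → 1711 → 5134 → 2567 → 7702 → 3851 → 11554 → 5777 → 17332 → 8666 → 4333 → 13000 → 6500 → 3250 → 1625 → 4876 → 2438 → 1219 → 3658 → 1829 → 5488 → 2744 → 1372 → 686 → 343 → 1030 → 515 → 1546 → 773 → 2320 → 1160 → 580 → 290 → 145 → 436 → 218 → 109 → 328 → 164 → 82 → 41 → 124 → 62 → 31 → 94 → 47 → 142 → 71 → 214 → 107 → 322 → 161 → 484 → 242 → 121 → 364 → 182 → 91 → 274 → 137 → 412 → 206 → 103 → 310 → 155 → 466 → 233 → 700 → 350 → 175 → 526 → 263 → 790 → 395 → 1186 → 593 → 1780 → 890 → 445 → 1336 → 668 → 334 → 167 → 502 → 251 → 754 → 377 → 1132 → 566 → 283 → 850 → 425 → 1276 → 638 → 319 → 958 → 479 → 1438 → 719 → 2158 → 1079 → 3238 → 1619 → 4858 → 2429 → 7288 → 3644 → 1822 → 911 → 2734 → 1367 → 4102 → 2051 → 6154 → 3077 → 9232 → 4616 → 2308 → 1154 → 577 → 1732 → 866 → 433 → 1300 → 650 → 325 → 976 → 488 → 244 → 122 → 61 → 184 → 92 → 46 → 23 → 70 → 35 → 106 → 53 → 160 → 80 → 40 → 20 → 10 → 5 → 16 → 8 → 4 → 2 → 1
Total steps = 158

158 steps


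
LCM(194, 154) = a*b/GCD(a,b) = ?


GCD(194, 154) = 2
LCM = 194*154/2 = 29876/2 = 14938

LCM = 14938


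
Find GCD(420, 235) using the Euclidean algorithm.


420 = 1 * 235 + 185
235 = 1 * 185 + 50
185 = 3 * 50 + 35
50 = 1 * 35 + 15
35 = 2 * 15 + 5
15 = 3 * 5 + 0
GCD = 5


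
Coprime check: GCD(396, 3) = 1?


Euclidean algorithm:
396 = 132 * 3 + 0
GCD(396, 3) = 3

No, not coprime (GCD = 3)


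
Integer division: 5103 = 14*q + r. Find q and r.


5103 = 14 * 364 + 7
Check: 5096 + 7 = 5103

q = 364, r = 7


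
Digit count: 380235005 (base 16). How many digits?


380235005 in base 16 = 16A9ECFD
Number of digits = 8

8 digits (base 16)


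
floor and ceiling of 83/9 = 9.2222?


83/9 = 9.2222
floor = 9
ceil = 10

floor = 9, ceil = 10


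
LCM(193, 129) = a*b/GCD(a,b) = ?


GCD(193, 129) = 1
LCM = 193*129/1 = 24897/1 = 24897

LCM = 24897


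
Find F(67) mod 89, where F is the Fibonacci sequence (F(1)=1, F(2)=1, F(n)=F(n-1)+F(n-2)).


F(k) mod 89 for k=1..67:
1, 1, 2, 3, 5, 8, 13, 21, 34, 55, 0, 55, 55, 21, 76, 8, 84, 3, 87, 1, 88, 0, 88, 88, 87, 86, 84, 81, 76, 68, 55, 34, 0, 34, 34, 68, 13, 81, 5, 86, 2, 88, 1, 0, 1, 1, 2, 3, 5, 8, 13, 21, 34, 55, 0, 55, 55, 21, 76, 8, 84, 3, 87, 1, 88, 0, 88
F(67) mod 89 = 88


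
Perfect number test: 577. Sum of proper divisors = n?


Proper divisors of 577: 1
Sum = 1 = 1

No, 577 is not perfect (1 ≠ 577)


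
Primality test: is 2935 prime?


2935 / 5 = 587 (exact division)
2935 is NOT prime.

No, 2935 is not prime


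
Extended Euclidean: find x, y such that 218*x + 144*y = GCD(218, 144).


Tabular extended Euclidean (each row: r = 218*s + 144*t):
r=218, s=1, t=0
r=144, s=0, t=1
q=1: r=74, s=1, t=-1   [218*(1) + 144*(-1) = 74]
q=1: r=70, s=-1, t=2   [218*(-1) + 144*(2) = 70]
q=1: r=4, s=2, t=-3   [218*(2) + 144*(-3) = 4]
q=17: r=2, s=-35, t=53   [218*(-35) + 144*(53) = 2]
q=2: r=0, s=72, t=-109   [218*(72) + 144*(-109) = 0]
GCD = 2; from the row with r=2: x=-35, y=53
Check: 218*(-35) + 144*(53) = -7630 + 7632 = 2

GCD = 2, x = -35, y = 53


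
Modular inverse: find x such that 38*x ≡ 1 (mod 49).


Use the extended Euclidean algorithm on (49, 38); each row r = 49*s + 38*t:
r=49, s=1, t=0
r=38, s=0, t=1
q=1: r=11, s=1, t=-1   [49*(1) + 38*(-1) = 11]
q=3: r=5, s=-3, t=4   [49*(-3) + 38*(4) = 5]
q=2: r=1, s=7, t=-9   [49*(7) + 38*(-9) = 1]
q=5: r=0, s=-38, t=49   [49*(-38) + 38*(49) = 0]
GCD = 1 with t = -9, so 38*(-9) ≡ 1 (mod 49)
Inverse = -9 mod 49 = 40
Check: 38 * 40 = 1520 ≡ 1 (mod 49)

38^(-1) ≡ 40 (mod 49)


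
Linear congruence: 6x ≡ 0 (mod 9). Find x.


GCD(6, 9) = 3 divides 0
Divide: 2x ≡ 0 (mod 3)
x ≡ 0 (mod 3)


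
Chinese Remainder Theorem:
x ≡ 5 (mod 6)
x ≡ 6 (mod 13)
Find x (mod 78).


M = 6*13 = 78
M1 = M/6 = 13, M2 = M/13 = 6
M1^(-1) mod 6 = 1, M2^(-1) mod 13 = 11
x = 5*13*1 + 6*6*11 = 461
461 mod 78 = 71
Check: 71 mod 6 = 5 ✓, 71 mod 13 = 6 ✓

x ≡ 71 (mod 78)


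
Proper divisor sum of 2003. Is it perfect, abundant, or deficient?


Proper divisors: 1
Sum = 1 = 1
1 < 2003 → deficient

s(2003) = 1 (deficient)


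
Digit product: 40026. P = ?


4 × 0 × 0 × 2 × 6 = 0


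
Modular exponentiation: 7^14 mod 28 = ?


7^1 mod 28 = 7
7^2 mod 28 = 21
7^3 mod 28 = 7
7^4 mod 28 = 21
7^5 mod 28 = 7
7^6 mod 28 = 21
7^7 mod 28 = 7
7^8 mod 28 = 21
7^9 mod 28 = 7
7^10 mod 28 = 21
7^11 mod 28 = 7
7^12 mod 28 = 21
7^13 mod 28 = 7
7^14 mod 28 = 21


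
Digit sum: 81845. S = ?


8 + 1 + 8 + 4 + 5 = 26


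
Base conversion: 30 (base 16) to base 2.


30 (base 16) = 48 (decimal)
48 (decimal) = 110000 (base 2)


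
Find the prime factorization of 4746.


4746 / 2 = 2373
2373 / 3 = 791
791 / 7 = 113
113 / 113 = 1
4746 = 2 × 3 × 7 × 113


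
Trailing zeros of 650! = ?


floor(650/5) = 130
floor(650/25) = 26
floor(650/125) = 5
floor(650/625) = 1
Total = 162

162 trailing zeros


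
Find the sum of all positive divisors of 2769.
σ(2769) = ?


Divisors of 2769: 1, 3, 13, 39, 71, 213, 923, 2769
Sum = 1 + 3 + 13 + 39 + 71 + 213 + 923 + 2769 = 4032

σ(2769) = 4032


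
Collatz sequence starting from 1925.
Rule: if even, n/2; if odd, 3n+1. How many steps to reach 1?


1925 → 5776 → 2888 → 1444 → 722 → 361 → 1084 → 542 → 271 → 814 → 407 → 1222 → 611 → 1834 → 917 → 2752 → 1376 → 688 → 344 → 172 → 86 → 43 → 130 → 65 → 196 → 98 → 49 → 148 → 74 → 37 → 112 → 56 → 28 → 14 → 7 → 22 → 11 → 34 → 17 → 52 → 26 → 13 → 40 → 20 → 10 → 5 → 16 → 8 → 4 → 2 → 1
Total steps = 50

50 steps


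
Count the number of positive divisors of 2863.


2863 = 7^1 × 409^1
d(2863) = (1+1) × (1+1) = 4

4 divisors


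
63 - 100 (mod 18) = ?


63 - 100 = -37
-37 mod 18 = 17


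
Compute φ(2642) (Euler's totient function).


2642 = 2 × 1321
Prime factors: 2, 1321
φ(2642) = 2642 × (1-1/2) × (1-1/1321)
= 2642 × 1/2 × 1320/1321 = 1320

φ(2642) = 1320


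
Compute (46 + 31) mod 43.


46 + 31 = 77
77 mod 43 = 34


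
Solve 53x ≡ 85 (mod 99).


GCD(53, 99) = 1, unique solution
a^(-1) mod 99 = 71
x = 71 * 85 mod 99 = 95

x ≡ 95 (mod 99)


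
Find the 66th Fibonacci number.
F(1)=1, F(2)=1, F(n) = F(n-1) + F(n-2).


Sequence: 1, 1, 2, 3, 5, 8, 13, 21, 34, 55, 89, 144, 233, 377, 610, 987, 1597, 2584, 4181, 6765, 10946, 17711, 28657, 46368, 75025, 121393, 196418, 317811, 514229, 832040, 1346269, 2178309, 3524578, 5702887, 9227465, 14930352, 24157817, 39088169, 63245986, 102334155, 165580141, 267914296, 433494437, 701408733, 1134903170, 1836311903, 2971215073, 4807526976, 7778742049, 12586269025, 20365011074, 32951280099, 53316291173, 86267571272, 139583862445, 225851433717, 365435296162, 591286729879, 956722026041, 1548008755920, 2504730781961, 4052739537881, 6557470319842, 10610209857723, 17167680177565, 27777890035288
F(66) = 27777890035288


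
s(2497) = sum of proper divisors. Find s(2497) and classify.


Proper divisors: 1, 11, 227
Sum = 1 + 11 + 227 = 239
239 < 2497 → deficient

s(2497) = 239 (deficient)


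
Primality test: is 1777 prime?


Check divisors up to sqrt(1777) = 42.1545
No divisors found.
1777 is prime.

Yes, 1777 is prime


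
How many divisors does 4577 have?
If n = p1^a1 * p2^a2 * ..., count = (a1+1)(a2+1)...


4577 = 23^1 × 199^1
d(4577) = (1+1) × (1+1) = 4

4 divisors


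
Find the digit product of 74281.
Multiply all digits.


7 × 4 × 2 × 8 × 1 = 448


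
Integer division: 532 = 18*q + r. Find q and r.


532 = 18 * 29 + 10
Check: 522 + 10 = 532

q = 29, r = 10


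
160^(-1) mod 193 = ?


Use the extended Euclidean algorithm on (193, 160); each row r = 193*s + 160*t:
r=193, s=1, t=0
r=160, s=0, t=1
q=1: r=33, s=1, t=-1   [193*(1) + 160*(-1) = 33]
q=4: r=28, s=-4, t=5   [193*(-4) + 160*(5) = 28]
q=1: r=5, s=5, t=-6   [193*(5) + 160*(-6) = 5]
q=5: r=3, s=-29, t=35   [193*(-29) + 160*(35) = 3]
q=1: r=2, s=34, t=-41   [193*(34) + 160*(-41) = 2]
q=1: r=1, s=-63, t=76   [193*(-63) + 160*(76) = 1]
q=2: r=0, s=160, t=-193   [193*(160) + 160*(-193) = 0]
GCD = 1 with t = 76, so 160*(76) ≡ 1 (mod 193)
Inverse = 76 mod 193 = 76
Check: 160 * 76 = 12160 ≡ 1 (mod 193)

160^(-1) ≡ 76 (mod 193)


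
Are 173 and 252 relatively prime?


Euclidean algorithm:
252 = 1 * 173 + 79
173 = 2 * 79 + 15
79 = 5 * 15 + 4
15 = 3 * 4 + 3
4 = 1 * 3 + 1
3 = 3 * 1 + 0
GCD(173, 252) = 1

Yes, coprime (GCD = 1)


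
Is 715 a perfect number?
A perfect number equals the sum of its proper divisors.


Proper divisors of 715: 1, 5, 11, 13, 55, 65, 143
Sum = 1 + 5 + 11 + 13 + 55 + 65 + 143 = 293

No, 715 is not perfect (293 ≠ 715)


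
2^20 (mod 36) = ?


2^1 mod 36 = 2
2^2 mod 36 = 4
2^3 mod 36 = 8
2^4 mod 36 = 16
2^5 mod 36 = 32
2^6 mod 36 = 28
2^7 mod 36 = 20
2^8 mod 36 = 4
2^9 mod 36 = 8
2^10 mod 36 = 16
2^11 mod 36 = 32
2^12 mod 36 = 28
2^13 mod 36 = 20
2^14 mod 36 = 4
2^15 mod 36 = 8
2^16 mod 36 = 16
2^17 mod 36 = 32
2^18 mod 36 = 28
2^19 mod 36 = 20
2^20 mod 36 = 4


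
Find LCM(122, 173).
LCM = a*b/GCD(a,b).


GCD(122, 173) = 1
LCM = 122*173/1 = 21106/1 = 21106

LCM = 21106


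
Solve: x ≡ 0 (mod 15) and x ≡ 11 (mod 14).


M = 15*14 = 210
M1 = M/15 = 14, M2 = M/14 = 15
M1^(-1) mod 15 = 14, M2^(-1) mod 14 = 1
x = 0*14*14 + 11*15*1 = 165
165 mod 210 = 165
Check: 165 mod 15 = 0 ✓, 165 mod 14 = 11 ✓

x ≡ 165 (mod 210)


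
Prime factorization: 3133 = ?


3133 / 13 = 241
241 / 241 = 1
3133 = 13 × 241


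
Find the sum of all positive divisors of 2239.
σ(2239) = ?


Divisors of 2239: 1, 2239
Sum = 1 + 2239 = 2240

σ(2239) = 2240


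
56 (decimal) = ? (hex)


56 (base 10) = 56 (decimal)
56 (decimal) = 38 (base 16)


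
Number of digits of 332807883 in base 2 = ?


332807883 in base 2 = 10011110101100011111011001011
Number of digits = 29

29 digits (base 2)


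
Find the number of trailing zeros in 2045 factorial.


floor(2045/5) = 409
floor(2045/25) = 81
floor(2045/125) = 16
floor(2045/625) = 3
Total = 509

509 trailing zeros


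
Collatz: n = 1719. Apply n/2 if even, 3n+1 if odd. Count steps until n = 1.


1719 → 5158 → 2579 → 7738 → 3869 → 11608 → 5804 → 2902 → 1451 → 4354 → 2177 → 6532 → 3266 → 1633 → 4900 → 2450 → 1225 → 3676 → 1838 → 919 → 2758 → 1379 → 4138 → 2069 → 6208 → 3104 → 1552 → 776 → 388 → 194 → 97 → 292 → 146 → 73 → 220 → 110 → 55 → 166 → 83 → 250 → 125 → 376 → 188 → 94 → 47 → 142 → 71 → 214 → 107 → 322 → 161 → 484 → 242 → 121 → 364 → 182 → 91 → 274 → 137 → 412 → 206 → 103 → 310 → 155 → 466 → 233 → 700 → 350 → 175 → 526 → 263 → 790 → 395 → 1186 → 593 → 1780 → 890 → 445 → 1336 → 668 → 334 → 167 → 502 → 251 → 754 → 377 → 1132 → 566 → 283 → 850 → 425 → 1276 → 638 → 319 → 958 → 479 → 1438 → 719 → 2158 → 1079 → 3238 → 1619 → 4858 → 2429 → 7288 → 3644 → 1822 → 911 → 2734 → 1367 → 4102 → 2051 → 6154 → 3077 → 9232 → 4616 → 2308 → 1154 → 577 → 1732 → 866 → 433 → 1300 → 650 → 325 → 976 → 488 → 244 → 122 → 61 → 184 → 92 → 46 → 23 → 70 → 35 → 106 → 53 → 160 → 80 → 40 → 20 → 10 → 5 → 16 → 8 → 4 → 2 → 1
Total steps = 148

148 steps


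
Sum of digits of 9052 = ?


9 + 0 + 5 + 2 = 16


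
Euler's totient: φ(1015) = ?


1015 = 5 × 7 × 29
Prime factors: 5, 7, 29
φ(1015) = 1015 × (1-1/5) × (1-1/7) × (1-1/29)
= 1015 × 4/5 × 6/7 × 28/29 = 672

φ(1015) = 672


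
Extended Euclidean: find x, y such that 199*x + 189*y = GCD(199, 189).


Tabular extended Euclidean (each row: r = 199*s + 189*t):
r=199, s=1, t=0
r=189, s=0, t=1
q=1: r=10, s=1, t=-1   [199*(1) + 189*(-1) = 10]
q=18: r=9, s=-18, t=19   [199*(-18) + 189*(19) = 9]
q=1: r=1, s=19, t=-20   [199*(19) + 189*(-20) = 1]
q=9: r=0, s=-189, t=199   [199*(-189) + 189*(199) = 0]
GCD = 1; from the row with r=1: x=19, y=-20
Check: 199*(19) + 189*(-20) = 3781 - 3780 = 1

GCD = 1, x = 19, y = -20


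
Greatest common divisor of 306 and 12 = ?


306 = 25 * 12 + 6
12 = 2 * 6 + 0
GCD = 6


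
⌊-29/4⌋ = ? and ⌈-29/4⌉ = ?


-29/4 = -7.2500
floor = -8
ceil = -7

floor = -8, ceil = -7


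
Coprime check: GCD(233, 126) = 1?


Euclidean algorithm:
233 = 1 * 126 + 107
126 = 1 * 107 + 19
107 = 5 * 19 + 12
19 = 1 * 12 + 7
12 = 1 * 7 + 5
7 = 1 * 5 + 2
5 = 2 * 2 + 1
2 = 2 * 1 + 0
GCD(233, 126) = 1

Yes, coprime (GCD = 1)


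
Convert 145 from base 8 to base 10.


145 (base 8) = 101 (decimal)
101 (decimal) = 101 (base 10)


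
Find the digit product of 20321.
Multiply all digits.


2 × 0 × 3 × 2 × 1 = 0


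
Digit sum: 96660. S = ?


9 + 6 + 6 + 6 + 0 = 27


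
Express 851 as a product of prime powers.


851 / 23 = 37
37 / 37 = 1
851 = 23 × 37


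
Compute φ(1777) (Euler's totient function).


1777 = 1777
Prime factors: 1777
φ(1777) = 1777 × (1-1/1777)
= 1777 × 1776/1777 = 1776

φ(1777) = 1776


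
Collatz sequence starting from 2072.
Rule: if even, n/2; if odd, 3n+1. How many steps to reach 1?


2072 → 1036 → 518 → 259 → 778 → 389 → 1168 → 584 → 292 → 146 → 73 → 220 → 110 → 55 → 166 → 83 → 250 → 125 → 376 → 188 → 94 → 47 → 142 → 71 → 214 → 107 → 322 → 161 → 484 → 242 → 121 → 364 → 182 → 91 → 274 → 137 → 412 → 206 → 103 → 310 → 155 → 466 → 233 → 700 → 350 → 175 → 526 → 263 → 790 → 395 → 1186 → 593 → 1780 → 890 → 445 → 1336 → 668 → 334 → 167 → 502 → 251 → 754 → 377 → 1132 → 566 → 283 → 850 → 425 → 1276 → 638 → 319 → 958 → 479 → 1438 → 719 → 2158 → 1079 → 3238 → 1619 → 4858 → 2429 → 7288 → 3644 → 1822 → 911 → 2734 → 1367 → 4102 → 2051 → 6154 → 3077 → 9232 → 4616 → 2308 → 1154 → 577 → 1732 → 866 → 433 → 1300 → 650 → 325 → 976 → 488 → 244 → 122 → 61 → 184 → 92 → 46 → 23 → 70 → 35 → 106 → 53 → 160 → 80 → 40 → 20 → 10 → 5 → 16 → 8 → 4 → 2 → 1
Total steps = 125

125 steps
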